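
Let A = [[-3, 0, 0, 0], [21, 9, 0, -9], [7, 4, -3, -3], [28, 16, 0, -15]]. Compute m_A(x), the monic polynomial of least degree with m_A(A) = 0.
The characteristic polynomial factors as (x + 3)^4. The minimal polynomial is ∏(x - λ)^{k_λ} where k_λ is the size of the largest Jordan block at λ.

For λ = -3: rank(A + 3I) = 1, and the largest Jordan block has size 2 (the smallest k with rank((A + 3I)^k) = rank((A + 3I)^(k+1))).

So m_A(x) = (x + 3)^2.

m_A(x) = (x + 3)^2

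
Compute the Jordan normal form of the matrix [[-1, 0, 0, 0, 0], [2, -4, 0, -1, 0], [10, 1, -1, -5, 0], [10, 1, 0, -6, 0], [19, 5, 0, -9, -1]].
The characteristic polynomial is det(xI - A) = (x + 1)^3(x + 5)^2, so the eigenvalues are -5 (algebraic multiplicity 2), -1 (algebraic multiplicity 3).

For λ = -5: rank(A + 5I) = 4, rank((A + 5I)^2) = 3. The eigenspace has dimension 5 - 4 = 1, so there is 1 Jordan block; the rank sequence gives block sizes [2].

For λ = -1: rank(A + I) = 3, rank((A + I)^2) = 2. The eigenspace has dimension 5 - 3 = 2, so there are 2 Jordan blocks; the rank sequence gives block sizes [2, 1].

Assembling the blocks gives the Jordan form J above.

J = [[-5, 1, 0, 0, 0], [0, -5, 0, 0, 0], [0, 0, -1, 1, 0], [0, 0, 0, -1, 0], [0, 0, 0, 0, -1]]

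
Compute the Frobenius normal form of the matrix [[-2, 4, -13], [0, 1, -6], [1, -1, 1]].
The invariant factors of A (the non-unit diagonal entries of the Smith normal form of xI - A over ℚ[x]) are x^3 + 4x + 1, each dividing the next. The characteristic polynomial is their product, x^3 + 4x + 1.

The rational canonical form is the block-diagonal matrix of companion matrices C(f_i):
R = [[0, 0, -1], [1, 0, -4], [0, 1, 0]].

Note the characteristic polynomial does not split into linear factors over ℚ, so A has no Jordan form over ℚ; the rational canonical form exists over any field.

R = [[0, 0, -1], [1, 0, -4], [0, 1, 0]]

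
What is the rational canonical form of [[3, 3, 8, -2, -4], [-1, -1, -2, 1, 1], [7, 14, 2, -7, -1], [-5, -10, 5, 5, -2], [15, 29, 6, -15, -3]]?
R = [[0, 0, 0, 0, 0], [1, 0, 0, 0, -1], [0, 1, 0, 0, 6], [0, 0, 1, 0, -11], [0, 0, 0, 1, 6]]

The invariant factors of A (the non-unit diagonal entries of the Smith normal form of xI - A over ℚ[x]) are x(x^2 - 3x + 1)^2, each dividing the next. The characteristic polynomial is their product, x(x^2 - 3x + 1)^2.

The rational canonical form is the block-diagonal matrix of companion matrices C(f_i):
R = [[0, 0, 0, 0, 0], [1, 0, 0, 0, -1], [0, 1, 0, 0, 6], [0, 0, 1, 0, -11], [0, 0, 0, 1, 6]].

Note the characteristic polynomial does not split into linear factors over ℚ, so A has no Jordan form over ℚ; the rational canonical form exists over any field.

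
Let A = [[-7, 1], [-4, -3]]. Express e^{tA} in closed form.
A has Jordan form J = [[-5, 1], [0, -5]] with A = PJP^{-1}, so e^{tA} = P e^{tJ} P^{-1}.

For a Jordan block J_k(λ), e^{tJ_k(λ)} = e^{λt} · (I + tN + t^2 N^2/2! + ... + t^{k-1} N^{k-1}/(k-1)!) where N is the nilpotent superdiagonal part.

Assembling the blocks and conjugating back gives the entries of e^{tA} as shown above.

e^{tA} = [[(1 - 2*t)*e^{-5*t}, t*e^{-5*t}], [-4*t*e^{-5*t}, (2*t + 1)*e^{-5*t}]]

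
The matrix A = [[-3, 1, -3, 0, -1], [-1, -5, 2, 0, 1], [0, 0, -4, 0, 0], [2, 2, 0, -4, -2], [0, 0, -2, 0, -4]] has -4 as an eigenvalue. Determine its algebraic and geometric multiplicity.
algebraic multiplicity 5, geometric multiplicity 3

The characteristic polynomial is (x + 4)^5, so the factor x + 4 appears with exponent 5: the algebraic multiplicity is 5.

rank(A + 4I) = 2, so the eigenspace has dimension 5 - 2 = 3: the geometric multiplicity is 3.

Since 3 < 5, A is not diagonalizable.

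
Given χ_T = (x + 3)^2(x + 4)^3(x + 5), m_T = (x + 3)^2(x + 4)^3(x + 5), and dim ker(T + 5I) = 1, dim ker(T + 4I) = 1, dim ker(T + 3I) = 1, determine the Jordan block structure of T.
λ = -5: algebraic multiplicity 1 (exponent in χ_T), largest block size 1 (exponent in m_T), 1 block (geometric multiplicity). This forces block sizes [1].
λ = -4: algebraic multiplicity 3 (exponent in χ_T), largest block size 3 (exponent in m_T), 1 block (geometric multiplicity). This forces block sizes [3].
λ = -3: algebraic multiplicity 2 (exponent in χ_T), largest block size 2 (exponent in m_T), 1 block (geometric multiplicity). This forces block sizes [2].

Jordan blocks: (-5, 1), (-4, 3), (-3, 2)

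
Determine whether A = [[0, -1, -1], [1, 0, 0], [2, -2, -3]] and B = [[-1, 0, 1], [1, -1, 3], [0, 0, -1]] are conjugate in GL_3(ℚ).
Two matrices over a field are similar if and only if they have the same invariant factors.

Both A and B have characteristic polynomial (x + 1)^3 and minimal polynomial (x + 1)^3. Computing further, both have invariant factors (x + 1)^3. Hence A and B are similar.

Yes.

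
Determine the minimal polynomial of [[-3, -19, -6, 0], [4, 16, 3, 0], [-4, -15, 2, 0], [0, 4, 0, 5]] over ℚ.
The characteristic polynomial factors as (x - 5)^4. The minimal polynomial is ∏(x - λ)^{k_λ} where k_λ is the size of the largest Jordan block at λ.

For λ = 5: rank(A - 5I) = 2, and the largest Jordan block has size 3 (the smallest k with rank((A - 5I)^k) = rank((A - 5I)^(k+1))).

So m_A(x) = (x - 5)^3.

m_A(x) = (x - 5)^3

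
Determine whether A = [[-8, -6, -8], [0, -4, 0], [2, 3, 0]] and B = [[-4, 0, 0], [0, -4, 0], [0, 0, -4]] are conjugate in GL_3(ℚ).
No.

Both have characteristic polynomial (x + 4)^3, but the minimal polynomial of A is (x + 4)^2 while the minimal polynomial of B is x + 4. The minimal polynomial is a similarity invariant, so A and B are not similar.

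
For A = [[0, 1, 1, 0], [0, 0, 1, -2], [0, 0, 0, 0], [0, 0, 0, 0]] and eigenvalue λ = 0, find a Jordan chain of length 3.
We seek v_1 ∈ ker(A^3) \ ker(A^2), then set v_{i+1} = A v_i.

One such chain is v_1 = [[0, -1, 1, 0]]^T, v_2 = [[0, 1, 0, 0]]^T, v_3 = [[1, 0, 0, 0]]^T. Check: A v_3 = [[0, 0, 0, 0]]^T = 0.

v_1 = [[0, -1, 1, 0]]^T, v_2 = [[0, 1, 0, 0]]^T, v_3 = [[1, 0, 0, 0]]^T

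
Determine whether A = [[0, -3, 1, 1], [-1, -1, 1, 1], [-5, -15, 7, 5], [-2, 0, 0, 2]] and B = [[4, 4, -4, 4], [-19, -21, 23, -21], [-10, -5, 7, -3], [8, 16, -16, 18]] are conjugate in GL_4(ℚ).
Two matrices over a field are similar if and only if they have the same invariant factors.

Both A and B have characteristic polynomial (x - 2)^4 and minimal polynomial (x - 2)^3. Computing further, both have invariant factors x - 2, (x - 2)^3. Hence A and B are similar.

Yes.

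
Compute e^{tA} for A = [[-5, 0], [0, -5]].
e^{tA} = [[e^{-5*t}, 0], [0, e^{-5*t}]]

A has Jordan form J = [[-5, 0], [0, -5]] with A = PJP^{-1}, so e^{tA} = P e^{tJ} P^{-1}.

For a Jordan block J_k(λ), e^{tJ_k(λ)} = e^{λt} · (I + tN + t^2 N^2/2! + ... + t^{k-1} N^{k-1}/(k-1)!) where N is the nilpotent superdiagonal part.

Assembling the blocks and conjugating back gives the entries of e^{tA} as shown above.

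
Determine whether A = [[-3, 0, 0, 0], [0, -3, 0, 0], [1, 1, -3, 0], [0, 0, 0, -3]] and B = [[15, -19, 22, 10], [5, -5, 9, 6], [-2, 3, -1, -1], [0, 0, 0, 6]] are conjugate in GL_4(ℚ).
trace(A) = -12 but trace(B) = 15. The trace is a similarity invariant, so A and B are not similar.

No.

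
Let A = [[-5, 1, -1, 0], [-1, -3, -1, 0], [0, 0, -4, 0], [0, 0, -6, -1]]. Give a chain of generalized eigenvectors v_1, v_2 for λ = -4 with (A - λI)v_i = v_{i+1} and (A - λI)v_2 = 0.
v_1 = [[0, 1, 0, 0]]^T, v_2 = [[1, 1, 0, 0]]^T

We seek v_1 ∈ ker((A + 4I)^2) \ ker(A + 4I), then set v_{i+1} = (A + 4I) v_i.

One such chain is v_1 = [[0, 1, 0, 0]]^T, v_2 = [[1, 1, 0, 0]]^T. Check: (A + 4I) v_2 = [[0, 0, 0, 0]]^T = 0.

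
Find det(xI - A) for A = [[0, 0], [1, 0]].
xI - A = [[x, 0], [-1, x]].

Expanding det(xI - A) along the first row:
det(xI - A) = + (x)·det([[x]]) - (0)·det([[-1]]).

Evaluating gives χ_A(x) = x^2.

χ_A(x) = x^2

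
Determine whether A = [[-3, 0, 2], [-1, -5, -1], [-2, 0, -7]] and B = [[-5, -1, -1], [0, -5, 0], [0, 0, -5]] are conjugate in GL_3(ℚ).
Two matrices over a field are similar if and only if they have the same invariant factors.

Both A and B have characteristic polynomial (x + 5)^3 and minimal polynomial (x + 5)^2. Computing further, both have invariant factors x + 5, (x + 5)^2. Hence A and B are similar.

Yes.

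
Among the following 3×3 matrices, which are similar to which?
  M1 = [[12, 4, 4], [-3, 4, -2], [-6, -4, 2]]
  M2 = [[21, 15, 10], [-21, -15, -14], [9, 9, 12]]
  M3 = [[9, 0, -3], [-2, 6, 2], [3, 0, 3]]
1 class: {M1, M2, M3}

Characteristic polynomials: χ_{M1} = (x - 6)^3, χ_{M2} = (x - 6)^3, χ_{M3} = (x - 6)^3.

{M1, M2, M3}: invariant factors x - 6, (x - 6)^2.

Matrices are similar if and only if their invariant-factor lists agree; the partition into similarity classes is {M1, M2, M3}.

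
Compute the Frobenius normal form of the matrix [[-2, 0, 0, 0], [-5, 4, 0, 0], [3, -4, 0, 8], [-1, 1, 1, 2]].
R = [[0, 8, 0, 0], [1, 2, 0, 0], [0, 0, 0, 8], [0, 0, 1, 2]]

The invariant factors of A (the non-unit diagonal entries of the Smith normal form of xI - A over ℚ[x]) are (x - 4)(x + 2), (x - 4)(x + 2), each dividing the next. The characteristic polynomial is their product, (x - 4)^2(x + 2)^2.

The rational canonical form is the block-diagonal matrix of companion matrices C(f_i):
R = [[0, 8, 0, 0], [1, 2, 0, 0], [0, 0, 0, 8], [0, 0, 1, 2]].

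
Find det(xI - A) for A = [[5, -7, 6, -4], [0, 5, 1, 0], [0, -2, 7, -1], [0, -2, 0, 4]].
xI - A = [[x - 5, 7, -6, 4], [0, x - 5, -1, 0], [0, 2, x - 7, 1], [0, 2, 0, x - 4]].

Expanding det(xI - A) along the first row:
det(xI - A) = + (x - 5)·det([[x - 5, -1, 0], [2, x - 7, 1], [2, 0, x - 4]]) - (7)·det([[0, -1, 0], [0, x - 7, 1], [0, 0, x - 4]]) + (-6)·det([[0, x - 5, 0], [0, 2, 1], [0, 2, x - 4]]) - (4)·det([[0, x - 5, -1], [0, 2, x - 7], [0, 2, 0]]).

Evaluating gives χ_A(x) = x^4 - 21x^3 + 165x^2 - 575x + 750 = (x - 6)(x - 5)^3.

χ_A(x) = (x - 6)(x - 5)^3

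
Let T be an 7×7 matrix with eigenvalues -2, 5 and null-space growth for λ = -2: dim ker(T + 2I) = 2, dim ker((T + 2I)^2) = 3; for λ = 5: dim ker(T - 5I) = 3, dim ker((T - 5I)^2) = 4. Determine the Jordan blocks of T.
Jordan blocks: (-2, 2), (-2, 1), (5, 2), (5, 1), (5, 1)

λ = -2: successive nullity increments [2, 1] count blocks of size ≥ k; block sizes are [2, 1].
λ = 5: successive nullity increments [3, 1] count blocks of size ≥ k; block sizes are [2, 1, 1].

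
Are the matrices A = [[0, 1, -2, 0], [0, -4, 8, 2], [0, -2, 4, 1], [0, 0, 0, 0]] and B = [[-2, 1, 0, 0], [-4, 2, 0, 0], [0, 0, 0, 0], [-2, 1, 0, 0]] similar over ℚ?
Both have characteristic polynomial x^4 and minimal polynomial x^2. But rank(A) = 2 for A while rank(B) = 1 for B, so the number of Jordan blocks at λ = 0 differs. A and B are not similar.

No.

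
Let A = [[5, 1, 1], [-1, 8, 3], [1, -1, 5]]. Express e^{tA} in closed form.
e^{tA} = [[(t^2/2 - t + 1)*e^{6*t}, t*e^{6*t}, t*(t + 2)*e^{6*t}/2], [t*(t - 1)*e^{6*t}, (2*t + 1)*e^{6*t}, t*(t + 3)*e^{6*t}], [t*(2 - t)*e^{6*t}/2, -t*e^{6*t}, (-t^2/2 - t + 1)*e^{6*t}]]

A has Jordan form J = [[6, 1, 0], [0, 6, 1], [0, 0, 6]] with A = PJP^{-1}, so e^{tA} = P e^{tJ} P^{-1}.

For a Jordan block J_k(λ), e^{tJ_k(λ)} = e^{λt} · (I + tN + t^2 N^2/2! + ... + t^{k-1} N^{k-1}/(k-1)!) where N is the nilpotent superdiagonal part.

Assembling the blocks and conjugating back gives the entries of e^{tA} as shown above.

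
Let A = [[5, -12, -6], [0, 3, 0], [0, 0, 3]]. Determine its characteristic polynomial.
xI - A = [[x - 5, 12, 6], [0, x - 3, 0], [0, 0, x - 3]].

Expanding det(xI - A) along the first row:
det(xI - A) = + (x - 5)·det([[x - 3, 0], [0, x - 3]]) - (12)·det([[0, 0], [0, x - 3]]) + (6)·det([[0, x - 3], [0, 0]]).

Evaluating gives χ_A(x) = x^3 - 11x^2 + 39x - 45 = (x - 5)(x - 3)^2.

χ_A(x) = (x - 5)(x - 3)^2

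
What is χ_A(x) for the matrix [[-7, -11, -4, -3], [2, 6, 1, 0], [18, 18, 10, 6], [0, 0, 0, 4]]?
χ_A(x) = (x - 4)^3(x - 1)

xI - A = [[x + 7, 11, 4, 3], [-2, x - 6, -1, 0], [-18, -18, x - 10, -6], [0, 0, 0, x - 4]].

Expanding det(xI - A) along the first row:
det(xI - A) = + (x + 7)·det([[x - 6, -1, 0], [-18, x - 10, -6], [0, 0, x - 4]]) - (11)·det([[-2, -1, 0], [-18, x - 10, -6], [0, 0, x - 4]]) + (4)·det([[-2, x - 6, 0], [-18, -18, -6], [0, 0, x - 4]]) - (3)·det([[-2, x - 6, -1], [-18, -18, x - 10], [0, 0, 0]]).

Evaluating gives χ_A(x) = x^4 - 13x^3 + 60x^2 - 112x + 64 = (x - 4)^3(x - 1).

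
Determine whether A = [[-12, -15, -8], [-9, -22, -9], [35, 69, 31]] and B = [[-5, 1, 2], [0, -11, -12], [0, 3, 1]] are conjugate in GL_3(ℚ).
trace(A) = -3 but trace(B) = -15. The trace is a similarity invariant, so A and B are not similar.

No.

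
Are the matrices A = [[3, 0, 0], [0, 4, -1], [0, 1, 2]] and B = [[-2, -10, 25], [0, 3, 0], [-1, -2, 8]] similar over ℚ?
Yes.

Two matrices over a field are similar if and only if they have the same invariant factors.

Both A and B have characteristic polynomial (x - 3)^3 and minimal polynomial (x - 3)^2. Computing further, both have invariant factors x - 3, (x - 3)^2. Hence A and B are similar.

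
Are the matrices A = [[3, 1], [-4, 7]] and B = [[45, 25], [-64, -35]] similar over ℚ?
Two matrices over a field are similar if and only if they have the same invariant factors.

Both A and B have characteristic polynomial (x - 5)^2 and minimal polynomial (x - 5)^2. Computing further, both have invariant factors (x - 5)^2. Hence A and B are similar.

Yes.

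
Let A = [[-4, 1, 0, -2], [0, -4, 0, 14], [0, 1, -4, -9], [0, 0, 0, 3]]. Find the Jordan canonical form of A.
J = [[-4, 1, 0, 0], [0, -4, 0, 0], [0, 0, -4, 0], [0, 0, 0, 3]]

The characteristic polynomial is det(xI - A) = (x - 3)(x + 4)^3, so the eigenvalues are -4 (algebraic multiplicity 3), 3 (algebraic multiplicity 1).

For λ = -4: rank(A + 4I) = 2, rank((A + 4I)^2) = 1. The eigenspace has dimension 4 - 2 = 2, so there are 2 Jordan blocks; the rank sequence gives block sizes [2, 1].

For λ = 3: algebraic multiplicity 1 gives one 1×1 block.

Assembling the blocks gives the Jordan form J above.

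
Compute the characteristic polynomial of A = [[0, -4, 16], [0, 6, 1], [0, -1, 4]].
xI - A = [[x, 4, -16], [0, x - 6, -1], [0, 1, x - 4]].

Expanding det(xI - A) along the first row:
det(xI - A) = + (x)·det([[x - 6, -1], [1, x - 4]]) - (4)·det([[0, -1], [0, x - 4]]) + (-16)·det([[0, x - 6], [0, 1]]).

Evaluating gives χ_A(x) = x^3 - 10x^2 + 25x = x(x - 5)^2.

χ_A(x) = x(x - 5)^2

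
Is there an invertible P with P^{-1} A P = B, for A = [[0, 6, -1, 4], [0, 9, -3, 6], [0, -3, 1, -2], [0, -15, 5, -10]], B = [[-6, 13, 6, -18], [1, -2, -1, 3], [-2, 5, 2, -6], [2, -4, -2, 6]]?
Yes.

Two matrices over a field are similar if and only if they have the same invariant factors.

Both A and B have characteristic polynomial x^4 and minimal polynomial x^3. Computing further, both have invariant factors x, x^3. Hence A and B are similar.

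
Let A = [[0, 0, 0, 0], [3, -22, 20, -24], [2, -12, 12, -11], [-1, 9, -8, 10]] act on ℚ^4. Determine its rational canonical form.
The invariant factors of A (the non-unit diagonal entries of the Smith normal form of xI - A over ℚ[x]) are x(x^3 + 4x - 4), each dividing the next. The characteristic polynomial is their product, x(x^3 + 4x - 4).

The rational canonical form is the block-diagonal matrix of companion matrices C(f_i):
R = [[0, 0, 0, 0], [1, 0, 0, 4], [0, 1, 0, -4], [0, 0, 1, 0]].

Note the characteristic polynomial does not split into linear factors over ℚ, so A has no Jordan form over ℚ; the rational canonical form exists over any field.

R = [[0, 0, 0, 0], [1, 0, 0, 4], [0, 1, 0, -4], [0, 0, 1, 0]]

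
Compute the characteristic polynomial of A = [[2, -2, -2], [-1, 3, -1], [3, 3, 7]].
χ_A(x) = (x - 4)^3

xI - A = [[x - 2, 2, 2], [1, x - 3, 1], [-3, -3, x - 7]].

Expanding det(xI - A) along the first row:
det(xI - A) = + (x - 2)·det([[x - 3, 1], [-3, x - 7]]) - (2)·det([[1, 1], [-3, x - 7]]) + (2)·det([[1, x - 3], [-3, -3]]).

Evaluating gives χ_A(x) = x^3 - 12x^2 + 48x - 64 = (x - 4)^3.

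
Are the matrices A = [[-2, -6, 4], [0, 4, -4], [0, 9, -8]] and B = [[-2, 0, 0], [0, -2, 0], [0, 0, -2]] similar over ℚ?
Both have characteristic polynomial (x + 2)^3, but the minimal polynomial of A is (x + 2)^2 while the minimal polynomial of B is x + 2. The minimal polynomial is a similarity invariant, so A and B are not similar.

No.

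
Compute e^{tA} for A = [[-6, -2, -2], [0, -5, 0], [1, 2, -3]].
A has Jordan form J = [[-5, 0, 0], [0, -5, 0], [0, 0, -4]] with A = PJP^{-1}, so e^{tA} = P e^{tJ} P^{-1}.

For a Jordan block J_k(λ), e^{tJ_k(λ)} = e^{λt} · (I + tN + t^2 N^2/2! + ... + t^{k-1} N^{k-1}/(k-1)!) where N is the nilpotent superdiagonal part.

Assembling the blocks and conjugating back gives the entries of e^{tA} as shown above.

e^{tA} = [[(2 - e^{t})*e^{-5*t}, 2*(1 - e^{t})*e^{-5*t}, 2*(1 - e^{t})*e^{-5*t}], [0, e^{-5*t}, 0], [(e^{t} - 1)*e^{-5*t}, (2*e^{t} - 2)*e^{-5*t}, (2*e^{t} - 1)*e^{-5*t}]]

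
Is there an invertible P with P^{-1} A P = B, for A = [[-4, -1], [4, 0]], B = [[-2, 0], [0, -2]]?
Both have characteristic polynomial (x + 2)^2, but the minimal polynomial of A is (x + 2)^2 while the minimal polynomial of B is x + 2. The minimal polynomial is a similarity invariant, so A and B are not similar.

No.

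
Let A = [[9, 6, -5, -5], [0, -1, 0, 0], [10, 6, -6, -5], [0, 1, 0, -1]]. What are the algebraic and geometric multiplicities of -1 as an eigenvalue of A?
algebraic multiplicity 3, geometric multiplicity 2

The characteristic polynomial is (x - 4)(x + 1)^3, so the factor x + 1 appears with exponent 3: the algebraic multiplicity is 3.

rank(A + I) = 2, so the eigenspace has dimension 4 - 2 = 2: the geometric multiplicity is 2.

Since 2 < 3, A is not diagonalizable.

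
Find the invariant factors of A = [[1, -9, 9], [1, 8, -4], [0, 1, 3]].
The Jordan structure of A has elementary divisors (x - 4)^3. Arranging the block sizes at each eigenvalue in decreasing order and taking row products gives the invariant factors.

Invariant factors (smallest first, each dividing the next): (x - 4)^3.

Check: the last factor (x - 4)^3 is the minimal polynomial, and the product (x - 4)^3 is the characteristic polynomial.

(x - 4)^3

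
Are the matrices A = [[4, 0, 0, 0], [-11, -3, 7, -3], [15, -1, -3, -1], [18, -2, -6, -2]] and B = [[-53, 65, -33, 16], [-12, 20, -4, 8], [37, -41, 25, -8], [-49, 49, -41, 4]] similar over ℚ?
Yes.

Two matrices over a field are similar if and only if they have the same invariant factors.

Both A and B have characteristic polynomial x(x - 4)(x + 4)^2 and minimal polynomial x(x - 4)(x + 4)^2. Computing further, both have invariant factors x(x - 4)(x + 4)^2. Hence A and B are similar.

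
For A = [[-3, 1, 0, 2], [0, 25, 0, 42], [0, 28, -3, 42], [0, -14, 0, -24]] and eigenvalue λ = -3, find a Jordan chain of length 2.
We seek v_1 ∈ ker((A + 3I)^2) \ ker(A + 3I), then set v_{i+1} = (A + 3I) v_i.

One such chain is v_1 = [[0, -3, -5, 2]]^T, v_2 = [[1, 0, 0, 0]]^T. Check: (A + 3I) v_2 = [[0, 0, 0, 0]]^T = 0.

v_1 = [[0, -3, -5, 2]]^T, v_2 = [[1, 0, 0, 0]]^T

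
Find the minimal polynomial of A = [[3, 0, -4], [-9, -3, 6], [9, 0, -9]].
m_A(x) = (x + 3)^2

The characteristic polynomial factors as (x + 3)^3. The minimal polynomial is ∏(x - λ)^{k_λ} where k_λ is the size of the largest Jordan block at λ.

For λ = -3: rank(A + 3I) = 1, and the largest Jordan block has size 2 (the smallest k with rank((A + 3I)^k) = rank((A + 3I)^(k+1))).

So m_A(x) = (x + 3)^2.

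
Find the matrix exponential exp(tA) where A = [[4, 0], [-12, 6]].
A has Jordan form J = [[4, 0], [0, 6]] with A = PJP^{-1}, so e^{tA} = P e^{tJ} P^{-1}.

For a Jordan block J_k(λ), e^{tJ_k(λ)} = e^{λt} · (I + tN + t^2 N^2/2! + ... + t^{k-1} N^{k-1}/(k-1)!) where N is the nilpotent superdiagonal part.

Assembling the blocks and conjugating back gives the entries of e^{tA} as shown above.

e^{tA} = [[e^{4*t}, 0], [6*(1 - e^{2*t})*e^{4*t}, e^{6*t}]]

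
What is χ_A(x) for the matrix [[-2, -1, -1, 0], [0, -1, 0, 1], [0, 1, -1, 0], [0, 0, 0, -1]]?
χ_A(x) = (x + 1)^3(x + 2)

xI - A = [[x + 2, 1, 1, 0], [0, x + 1, 0, -1], [0, -1, x + 1, 0], [0, 0, 0, x + 1]].

Expanding det(xI - A) along the first row:
det(xI - A) = + (x + 2)·det([[x + 1, 0, -1], [-1, x + 1, 0], [0, 0, x + 1]]) - (1)·det([[0, 0, -1], [0, x + 1, 0], [0, 0, x + 1]]) + (1)·det([[0, x + 1, -1], [0, -1, 0], [0, 0, x + 1]]) - (0)·det([[0, x + 1, 0], [0, -1, x + 1], [0, 0, 0]]).

Evaluating gives χ_A(x) = x^4 + 5x^3 + 9x^2 + 7x + 2 = (x + 1)^3(x + 2).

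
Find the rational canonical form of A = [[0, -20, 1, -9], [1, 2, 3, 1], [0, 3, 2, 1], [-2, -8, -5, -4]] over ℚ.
The invariant factors of A (the non-unit diagonal entries of the Smith normal form of xI - A over ℚ[x]) are (x - 3)(x + 1)^3, each dividing the next. The characteristic polynomial is their product, (x - 3)(x + 1)^3.

The rational canonical form is the block-diagonal matrix of companion matrices C(f_i):
R = [[0, 0, 0, 3], [1, 0, 0, 8], [0, 1, 0, 6], [0, 0, 1, 0]].

R = [[0, 0, 0, 3], [1, 0, 0, 8], [0, 1, 0, 6], [0, 0, 1, 0]]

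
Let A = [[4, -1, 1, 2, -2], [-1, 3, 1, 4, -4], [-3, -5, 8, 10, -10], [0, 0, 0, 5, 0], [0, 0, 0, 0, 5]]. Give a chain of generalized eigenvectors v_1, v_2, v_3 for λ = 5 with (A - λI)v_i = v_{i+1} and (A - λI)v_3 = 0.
We seek v_1 ∈ ker((A - 5I)^3) \ ker((A - 5I)^2), then set v_{i+1} = (A - 5I) v_i.

One such chain is v_1 = [[7, -8, 4, -6, -3]]^T, v_2 = [[-1, 1, 1, 0, 0]]^T, v_3 = [[1, 0, 1, 0, 0]]^T. Check: (A - 5I) v_3 = [[0, 0, 0, 0, 0]]^T = 0.

v_1 = [[7, -8, 4, -6, -3]]^T, v_2 = [[-1, 1, 1, 0, 0]]^T, v_3 = [[1, 0, 1, 0, 0]]^T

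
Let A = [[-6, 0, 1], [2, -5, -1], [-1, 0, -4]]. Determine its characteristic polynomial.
χ_A(x) = (x + 5)^3

xI - A = [[x + 6, 0, -1], [-2, x + 5, 1], [1, 0, x + 4]].

Expanding det(xI - A) along the first row:
det(xI - A) = + (x + 6)·det([[x + 5, 1], [0, x + 4]]) - (0)·det([[-2, 1], [1, x + 4]]) + (-1)·det([[-2, x + 5], [1, 0]]).

Evaluating gives χ_A(x) = x^3 + 15x^2 + 75x + 125 = (x + 5)^3.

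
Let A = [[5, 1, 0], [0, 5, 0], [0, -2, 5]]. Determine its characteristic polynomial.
xI - A = [[x - 5, -1, 0], [0, x - 5, 0], [0, 2, x - 5]].

Expanding det(xI - A) along the first row:
det(xI - A) = + (x - 5)·det([[x - 5, 0], [2, x - 5]]) - (-1)·det([[0, 0], [0, x - 5]]) + (0)·det([[0, x - 5], [0, 2]]).

Evaluating gives χ_A(x) = x^3 - 15x^2 + 75x - 125 = (x - 5)^3.

χ_A(x) = (x - 5)^3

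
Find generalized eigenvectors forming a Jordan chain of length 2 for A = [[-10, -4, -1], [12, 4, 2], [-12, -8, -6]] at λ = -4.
v_1 = [[0, -1, 3]]^T, v_2 = [[1, -2, 2]]^T

We seek v_1 ∈ ker((A + 4I)^2) \ ker(A + 4I), then set v_{i+1} = (A + 4I) v_i.

One such chain is v_1 = [[0, -1, 3]]^T, v_2 = [[1, -2, 2]]^T. Check: (A + 4I) v_2 = [[0, 0, 0]]^T = 0.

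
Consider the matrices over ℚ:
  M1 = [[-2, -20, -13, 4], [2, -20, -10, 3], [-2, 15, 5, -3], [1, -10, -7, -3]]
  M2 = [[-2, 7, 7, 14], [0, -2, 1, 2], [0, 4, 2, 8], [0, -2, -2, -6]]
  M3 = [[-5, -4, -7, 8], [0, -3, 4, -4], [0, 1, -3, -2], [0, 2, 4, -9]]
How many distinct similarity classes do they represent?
2 classes: {M1, M3}, {M2}

Characteristic polynomials: χ_{M1} = (x + 5)^4, χ_{M2} = (x + 2)^4, χ_{M3} = (x + 5)^4.

{M1, M3}: invariant factors x + 5, (x + 5)^3.

{M2}: invariant factors x + 2, (x + 2)^3.

Matrices are similar if and only if their invariant-factor lists agree; the partition into similarity classes is {M1, M3}, {M2}.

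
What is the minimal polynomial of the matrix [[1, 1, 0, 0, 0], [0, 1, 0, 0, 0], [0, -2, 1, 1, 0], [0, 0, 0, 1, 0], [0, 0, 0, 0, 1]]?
m_A(x) = (x - 1)^2

The characteristic polynomial factors as (x - 1)^5. The minimal polynomial is ∏(x - λ)^{k_λ} where k_λ is the size of the largest Jordan block at λ.

For λ = 1: rank(A - I) = 2, and the largest Jordan block has size 2 (the smallest k with rank((A - I)^k) = rank((A - I)^(k+1))).

So m_A(x) = (x - 1)^2.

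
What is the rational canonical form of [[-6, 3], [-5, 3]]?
The invariant factors of A (the non-unit diagonal entries of the Smith normal form of xI - A over ℚ[x]) are x^2 + 3x - 3, each dividing the next. The characteristic polynomial is their product, x^2 + 3x - 3.

The rational canonical form is the block-diagonal matrix of companion matrices C(f_i):
R = [[0, 3], [1, -3]].

Note the characteristic polynomial does not split into linear factors over ℚ, so A has no Jordan form over ℚ; the rational canonical form exists over any field.

R = [[0, 3], [1, -3]]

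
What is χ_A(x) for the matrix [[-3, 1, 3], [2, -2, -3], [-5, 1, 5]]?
χ_A(x) = (x - 2)(x + 1)^2

xI - A = [[x + 3, -1, -3], [-2, x + 2, 3], [5, -1, x - 5]].

Expanding det(xI - A) along the first row:
det(xI - A) = + (x + 3)·det([[x + 2, 3], [-1, x - 5]]) - (-1)·det([[-2, 3], [5, x - 5]]) + (-3)·det([[-2, x + 2], [5, -1]]).

Evaluating gives χ_A(x) = x^3 - 3x - 2 = (x - 2)(x + 1)^2.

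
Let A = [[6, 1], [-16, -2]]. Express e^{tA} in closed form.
e^{tA} = [[(4*t + 1)*e^{2*t}, t*e^{2*t}], [-16*t*e^{2*t}, (1 - 4*t)*e^{2*t}]]

A has Jordan form J = [[2, 1], [0, 2]] with A = PJP^{-1}, so e^{tA} = P e^{tJ} P^{-1}.

For a Jordan block J_k(λ), e^{tJ_k(λ)} = e^{λt} · (I + tN + t^2 N^2/2! + ... + t^{k-1} N^{k-1}/(k-1)!) where N is the nilpotent superdiagonal part.

Assembling the blocks and conjugating back gives the entries of e^{tA} as shown above.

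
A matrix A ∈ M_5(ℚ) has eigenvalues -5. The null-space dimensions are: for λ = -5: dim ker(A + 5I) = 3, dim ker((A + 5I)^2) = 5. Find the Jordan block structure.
λ = -5: successive nullity increments [3, 2] count blocks of size ≥ k; block sizes are [2, 2, 1].

Jordan blocks: (-5, 2), (-5, 2), (-5, 1)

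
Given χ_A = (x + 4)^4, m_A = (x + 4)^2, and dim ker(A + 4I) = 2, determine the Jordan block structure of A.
Jordan blocks: (-4, 2), (-4, 2)

λ = -4: algebraic multiplicity 4 (exponent in χ_A), largest block size 2 (exponent in m_A), 2 blocks (geometric multiplicity). These force block sizes [2, 2].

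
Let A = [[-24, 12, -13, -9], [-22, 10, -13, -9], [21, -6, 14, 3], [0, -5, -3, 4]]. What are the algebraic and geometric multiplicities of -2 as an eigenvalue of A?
The characteristic polynomial is (x - 5)(x - 3)(x + 2)^2, so the factor x + 2 appears with exponent 2: the algebraic multiplicity is 2.

rank(A + 2I) = 3, so the eigenspace has dimension 4 - 3 = 1: the geometric multiplicity is 1.

Since 1 < 2, A is not diagonalizable.

algebraic multiplicity 2, geometric multiplicity 1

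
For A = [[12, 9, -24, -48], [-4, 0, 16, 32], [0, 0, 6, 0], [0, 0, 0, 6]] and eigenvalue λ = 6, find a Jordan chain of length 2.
v_1 = [[1, 5, 0, 1]]^T, v_2 = [[3, -2, 0, 0]]^T

We seek v_1 ∈ ker((A - 6I)^2) \ ker(A - 6I), then set v_{i+1} = (A - 6I) v_i.

One such chain is v_1 = [[1, 5, 0, 1]]^T, v_2 = [[3, -2, 0, 0]]^T. Check: (A - 6I) v_2 = [[0, 0, 0, 0]]^T = 0.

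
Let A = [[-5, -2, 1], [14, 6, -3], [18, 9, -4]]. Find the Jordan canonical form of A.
The characteristic polynomial is det(xI - A) = (x + 1)^3, so the eigenvalues are -1 (algebraic multiplicity 3).

For λ = -1: rank(A + I) = 2, rank((A + I)^2) = 1, rank((A + I)^3) = 0. The eigenspace has dimension 3 - 2 = 1, so there is 1 Jordan block; the rank sequence gives block sizes [3].

Assembling the blocks gives the Jordan form J above.

J = [[-1, 1, 0], [0, -1, 1], [0, 0, -1]]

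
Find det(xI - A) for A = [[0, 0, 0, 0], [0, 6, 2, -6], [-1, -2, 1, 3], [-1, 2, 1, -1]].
xI - A = [[x, 0, 0, 0], [0, x - 6, -2, 6], [1, 2, x - 1, -3], [1, -2, -1, x + 1]].

Expanding det(xI - A) along the first row:
det(xI - A) = + (x)·det([[x - 6, -2, 6], [2, x - 1, -3], [-2, -1, x + 1]]) - (0)·det([[0, -2, 6], [1, x - 1, -3], [1, -1, x + 1]]) + (0)·det([[0, x - 6, 6], [1, 2, -3], [1, -2, x + 1]]) - (0)·det([[0, x - 6, -2], [1, 2, x - 1], [1, -2, -1]]).

Evaluating gives χ_A(x) = x^4 - 6x^3 + 12x^2 - 8x = x(x - 2)^3.

χ_A(x) = x(x - 2)^3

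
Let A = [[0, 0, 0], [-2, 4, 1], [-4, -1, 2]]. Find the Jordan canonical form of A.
The characteristic polynomial is det(xI - A) = x(x - 3)^2, so the eigenvalues are 0 (algebraic multiplicity 1), 3 (algebraic multiplicity 2).

For λ = 0: algebraic multiplicity 1 gives one 1×1 block.

For λ = 3: rank(A - 3I) = 2, rank((A - 3I)^2) = 1. The eigenspace has dimension 3 - 2 = 1, so there is 1 Jordan block; the rank sequence gives block sizes [2].

Assembling the blocks gives the Jordan form J above.

J = [[0, 0, 0], [0, 3, 1], [0, 0, 3]]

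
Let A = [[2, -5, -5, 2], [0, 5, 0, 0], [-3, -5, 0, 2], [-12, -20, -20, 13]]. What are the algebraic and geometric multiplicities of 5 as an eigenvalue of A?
The characteristic polynomial is (x - 5)^4, so the factor x - 5 appears with exponent 4: the algebraic multiplicity is 4.

rank(A - 5I) = 1, so the eigenspace has dimension 4 - 1 = 3: the geometric multiplicity is 3.

Since 3 < 4, A is not diagonalizable.

algebraic multiplicity 4, geometric multiplicity 3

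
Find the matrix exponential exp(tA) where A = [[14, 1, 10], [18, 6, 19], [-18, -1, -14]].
e^{tA} = [[(2*e^{9*t} - 1)*e^{-4*t}, t*e^{5*t}, ((t + 1)*e^{9*t} - 1)*e^{-4*t}], [(2*e^{9*t} - 2)*e^{-4*t}, (t + 1)*e^{5*t}, ((t + 2)*e^{9*t} - 2)*e^{-4*t}], [2*(1 - e^{9*t})*e^{-4*t}, -t*e^{5*t}, (-(t + 1)*e^{9*t} + 2)*e^{-4*t}]]

A has Jordan form J = [[-4, 0, 0], [0, 5, 1], [0, 0, 5]] with A = PJP^{-1}, so e^{tA} = P e^{tJ} P^{-1}.

For a Jordan block J_k(λ), e^{tJ_k(λ)} = e^{λt} · (I + tN + t^2 N^2/2! + ... + t^{k-1} N^{k-1}/(k-1)!) where N is the nilpotent superdiagonal part.

Assembling the blocks and conjugating back gives the entries of e^{tA} as shown above.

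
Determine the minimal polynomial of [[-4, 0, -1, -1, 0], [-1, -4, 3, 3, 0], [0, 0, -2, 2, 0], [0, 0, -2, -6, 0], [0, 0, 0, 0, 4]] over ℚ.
m_A(x) = (x - 4)(x + 4)^3

The characteristic polynomial factors as (x - 4)(x + 4)^4. The minimal polynomial is ∏(x - λ)^{k_λ} where k_λ is the size of the largest Jordan block at λ.

For λ = -4: rank(A + 4I) = 3, and the largest Jordan block has size 3 (the smallest k with rank((A + 4I)^k) = rank((A + 4I)^(k+1))).
For λ = 4: rank(A - 4I) = 4, and the largest Jordan block has size 1 (the smallest k with rank((A - 4I)^k) = rank((A - 4I)^(k+1))).

So m_A(x) = (x - 4)(x + 4)^3.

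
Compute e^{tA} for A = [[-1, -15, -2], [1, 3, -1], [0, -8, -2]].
e^{tA} = [[-7*t^2 - t + 1, t*(-7*t - 15), t*(21*t - 4)/2], [t*(t + 1), t^2 + 3*t + 1, -t*(3*t/2 + 1)], [-4*t^2, 4*t*(-t - 2), 6*t^2 - 2*t + 1]]

A has Jordan form J = [[0, 1, 0], [0, 0, 1], [0, 0, 0]] with A = PJP^{-1}, so e^{tA} = P e^{tJ} P^{-1}.

For a Jordan block J_k(λ), e^{tJ_k(λ)} = e^{λt} · (I + tN + t^2 N^2/2! + ... + t^{k-1} N^{k-1}/(k-1)!) where N is the nilpotent superdiagonal part.

Assembling the blocks and conjugating back gives the entries of e^{tA} as shown above.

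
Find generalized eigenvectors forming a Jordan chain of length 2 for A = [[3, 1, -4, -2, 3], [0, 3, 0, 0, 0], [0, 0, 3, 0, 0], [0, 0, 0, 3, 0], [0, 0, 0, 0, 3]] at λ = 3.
We seek v_1 ∈ ker((A - 3I)^2) \ ker(A - 3I), then set v_{i+1} = (A - 3I) v_i.

One such chain is v_1 = [[1, 1, 0, 0, 0]]^T, v_2 = [[1, 0, 0, 0, 0]]^T. Check: (A - 3I) v_2 = [[0, 0, 0, 0, 0]]^T = 0.

v_1 = [[1, 1, 0, 0, 0]]^T, v_2 = [[1, 0, 0, 0, 0]]^T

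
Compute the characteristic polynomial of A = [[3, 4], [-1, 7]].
χ_A(x) = (x - 5)^2

xI - A = [[x - 3, -4], [1, x - 7]].

Expanding det(xI - A) along the first row:
det(xI - A) = + (x - 3)·det([[x - 7]]) - (-4)·det([[1]]).

Evaluating gives χ_A(x) = x^2 - 10x + 25 = (x - 5)^2.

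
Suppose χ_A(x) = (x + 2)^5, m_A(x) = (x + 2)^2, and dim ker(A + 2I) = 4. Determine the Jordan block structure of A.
λ = -2: algebraic multiplicity 5 (exponent in χ_A), largest block size 2 (exponent in m_A), 4 blocks (geometric multiplicity). These force block sizes [2, 1, 1, 1].

Jordan blocks: (-2, 2), (-2, 1), (-2, 1), (-2, 1)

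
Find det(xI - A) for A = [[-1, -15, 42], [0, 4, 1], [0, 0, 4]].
xI - A = [[x + 1, 15, -42], [0, x - 4, -1], [0, 0, x - 4]].

Expanding det(xI - A) along the first row:
det(xI - A) = + (x + 1)·det([[x - 4, -1], [0, x - 4]]) - (15)·det([[0, -1], [0, x - 4]]) + (-42)·det([[0, x - 4], [0, 0]]).

Evaluating gives χ_A(x) = x^3 - 7x^2 + 8x + 16 = (x - 4)^2(x + 1).

χ_A(x) = (x - 4)^2(x + 1)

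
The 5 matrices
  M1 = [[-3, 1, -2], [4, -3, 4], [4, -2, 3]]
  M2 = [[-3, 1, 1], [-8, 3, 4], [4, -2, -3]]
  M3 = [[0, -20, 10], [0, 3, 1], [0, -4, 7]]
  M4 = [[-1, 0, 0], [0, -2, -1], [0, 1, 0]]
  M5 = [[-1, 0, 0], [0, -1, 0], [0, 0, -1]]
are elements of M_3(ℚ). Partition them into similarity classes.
3 classes: {M1, M2, M4}, {M3}, {M5}

Characteristic polynomials: χ_{M1} = (x + 1)^3, χ_{M2} = (x + 1)^3, χ_{M3} = x(x - 5)^2, χ_{M4} = (x + 1)^3, χ_{M5} = (x + 1)^3.

{M1, M2, M4}: invariant factors x + 1, (x + 1)^2.

{M3}: invariant factors x(x - 5)^2.

{M5}: invariant factors x + 1, x + 1, x + 1.

Matrices are similar if and only if their invariant-factor lists agree; the partition into similarity classes is {M1, M2, M4}, {M3}, {M5}.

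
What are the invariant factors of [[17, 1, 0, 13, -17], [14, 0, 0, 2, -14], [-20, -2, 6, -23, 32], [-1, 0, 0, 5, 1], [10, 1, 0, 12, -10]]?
x^2(x - 6)^3

The Jordan structure of A has elementary divisors x^2, (x - 6)^3. Arranging the block sizes at each eigenvalue in decreasing order and taking row products gives the invariant factors.

Invariant factors (smallest first, each dividing the next): x^2(x - 6)^3.

Check: the last factor x^2(x - 6)^3 is the minimal polynomial, and the product x^2(x - 6)^3 is the characteristic polynomial.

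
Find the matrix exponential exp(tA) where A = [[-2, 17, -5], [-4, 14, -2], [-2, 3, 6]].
e^{tA} = [[(3*t^2 - 8*t + 1)*e^{6*t}, t*(34 - 15*t)*e^{6*t}/2, t*(3*t - 5)*e^{6*t}], [2*t*(t - 2)*e^{6*t}, (-5*t^2 + 8*t + 1)*e^{6*t}, 2*t*(t - 1)*e^{6*t}], [2*t*(t - 1)*e^{6*t}, t*(3 - 5*t)*e^{6*t}, (2*t^2 + 1)*e^{6*t}]]

A has Jordan form J = [[6, 1, 0], [0, 6, 1], [0, 0, 6]] with A = PJP^{-1}, so e^{tA} = P e^{tJ} P^{-1}.

For a Jordan block J_k(λ), e^{tJ_k(λ)} = e^{λt} · (I + tN + t^2 N^2/2! + ... + t^{k-1} N^{k-1}/(k-1)!) where N is the nilpotent superdiagonal part.

Assembling the blocks and conjugating back gives the entries of e^{tA} as shown above.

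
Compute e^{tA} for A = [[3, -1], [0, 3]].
e^{tA} = [[e^{3*t}, -t*e^{3*t}], [0, e^{3*t}]]

A has Jordan form J = [[3, 1], [0, 3]] with A = PJP^{-1}, so e^{tA} = P e^{tJ} P^{-1}.

For a Jordan block J_k(λ), e^{tJ_k(λ)} = e^{λt} · (I + tN + t^2 N^2/2! + ... + t^{k-1} N^{k-1}/(k-1)!) where N is the nilpotent superdiagonal part.

Assembling the blocks and conjugating back gives the entries of e^{tA} as shown above.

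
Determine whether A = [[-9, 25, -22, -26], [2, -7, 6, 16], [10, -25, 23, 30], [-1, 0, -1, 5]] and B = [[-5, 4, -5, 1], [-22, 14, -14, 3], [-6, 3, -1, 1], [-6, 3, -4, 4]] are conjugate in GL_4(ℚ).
Two matrices over a field are similar if and only if they have the same invariant factors.

Both A and B have characteristic polynomial (x - 3)^4 and minimal polynomial (x - 3)^2. Computing further, both have invariant factors (x - 3)^2, (x - 3)^2. Hence A and B are similar.

Yes.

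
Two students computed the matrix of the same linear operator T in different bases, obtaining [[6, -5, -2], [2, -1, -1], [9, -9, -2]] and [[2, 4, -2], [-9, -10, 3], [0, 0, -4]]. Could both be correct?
No.

trace(A) = 3 but trace(B) = -12. The trace is a similarity invariant, so A and B are not similar.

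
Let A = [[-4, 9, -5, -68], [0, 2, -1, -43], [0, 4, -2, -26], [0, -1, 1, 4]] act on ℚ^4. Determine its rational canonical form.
The invariant factors of A (the non-unit diagonal entries of the Smith normal form of xI - A over ℚ[x]) are x + 4, (x - 5)(x - 3)(x + 4), each dividing the next. The characteristic polynomial is their product, (x - 5)(x - 3)(x + 4)^2.

The rational canonical form is the block-diagonal matrix of companion matrices C(f_i):
R = [[-4, 0, 0, 0], [0, 0, 0, -60], [0, 1, 0, 17], [0, 0, 1, 4]].

R = [[-4, 0, 0, 0], [0, 0, 0, -60], [0, 1, 0, 17], [0, 0, 1, 4]]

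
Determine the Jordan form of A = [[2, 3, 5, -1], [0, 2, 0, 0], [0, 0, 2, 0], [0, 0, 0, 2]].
J = [[2, 1, 0, 0], [0, 2, 0, 0], [0, 0, 2, 0], [0, 0, 0, 2]]

The characteristic polynomial is det(xI - A) = (x - 2)^4, so the eigenvalues are 2 (algebraic multiplicity 4).

For λ = 2: rank(A - 2I) = 1, rank((A - 2I)^2) = 0. The eigenspace has dimension 4 - 1 = 3, so there are 3 Jordan blocks; the rank sequence gives block sizes [2, 1, 1].

Assembling the blocks gives the Jordan form J above.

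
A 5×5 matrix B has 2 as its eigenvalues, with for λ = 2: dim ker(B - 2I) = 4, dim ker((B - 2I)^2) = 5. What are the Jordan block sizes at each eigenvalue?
Jordan blocks: (2, 2), (2, 1), (2, 1), (2, 1)

λ = 2: successive nullity increments [4, 1] count blocks of size ≥ k; block sizes are [2, 1, 1, 1].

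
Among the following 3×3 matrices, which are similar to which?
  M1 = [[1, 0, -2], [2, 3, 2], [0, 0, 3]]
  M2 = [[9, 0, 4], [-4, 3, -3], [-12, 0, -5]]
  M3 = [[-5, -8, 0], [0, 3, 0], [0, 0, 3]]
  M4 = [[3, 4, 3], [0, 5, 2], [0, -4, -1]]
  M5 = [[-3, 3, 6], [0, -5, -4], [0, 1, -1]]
Characteristic polynomials: χ_{M1} = (x - 3)^2(x - 1), χ_{M2} = (x - 3)^2(x - 1), χ_{M3} = (x - 3)^2(x + 5), χ_{M4} = (x - 3)^2(x - 1), χ_{M5} = (x + 3)^3.

{M1}: invariant factors x - 3, (x - 3)(x - 1).

{M2, M4}: invariant factors (x - 3)^2(x - 1).

{M3}: invariant factors x - 3, (x - 3)(x + 5).

{M5}: invariant factors x + 3, (x + 3)^2.

Matrices are similar if and only if their invariant-factor lists agree; the partition into similarity classes is {M1}, {M2, M4}, {M3}, {M5}.

4 classes: {M1}, {M2, M4}, {M3}, {M5}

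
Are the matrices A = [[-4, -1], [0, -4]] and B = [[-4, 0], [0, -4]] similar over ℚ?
No.

Both have characteristic polynomial (x + 4)^2, but the minimal polynomial of A is (x + 4)^2 while the minimal polynomial of B is x + 4. The minimal polynomial is a similarity invariant, so A and B are not similar.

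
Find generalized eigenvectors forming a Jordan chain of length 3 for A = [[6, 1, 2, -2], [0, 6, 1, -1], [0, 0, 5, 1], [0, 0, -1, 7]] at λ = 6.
We seek v_1 ∈ ker((A - 6I)^3) \ ker((A - 6I)^2), then set v_{i+1} = (A - 6I) v_i.

One such chain is v_1 = [[1, -2, 3, 2]]^T, v_2 = [[0, 1, -1, -1]]^T, v_3 = [[1, 0, 0, 0]]^T. Check: (A - 6I) v_3 = [[0, 0, 0, 0]]^T = 0.

v_1 = [[1, -2, 3, 2]]^T, v_2 = [[0, 1, -1, -1]]^T, v_3 = [[1, 0, 0, 0]]^T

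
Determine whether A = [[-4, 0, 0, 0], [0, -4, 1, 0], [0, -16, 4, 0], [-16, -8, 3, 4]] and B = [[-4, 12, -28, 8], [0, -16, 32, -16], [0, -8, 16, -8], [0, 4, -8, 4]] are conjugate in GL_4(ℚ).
Both have characteristic polynomial x^2(x - 4)(x + 4), but the minimal polynomial of A is x^2(x - 4)(x + 4) while the minimal polynomial of B is x(x - 4)(x + 4). The minimal polynomial is a similarity invariant, so A and B are not similar.

No.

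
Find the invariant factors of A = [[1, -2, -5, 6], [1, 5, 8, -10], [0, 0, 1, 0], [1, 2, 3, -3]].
The Jordan structure of A has elementary divisors (x - 1)^3, (x - 1). Arranging the block sizes at each eigenvalue in decreasing order and taking row products gives the invariant factors.

Invariant factors (smallest first, each dividing the next): x - 1, (x - 1)^3.

Check: the last factor (x - 1)^3 is the minimal polynomial, and the product (x - 1)^4 is the characteristic polynomial.

x - 1, (x - 1)^3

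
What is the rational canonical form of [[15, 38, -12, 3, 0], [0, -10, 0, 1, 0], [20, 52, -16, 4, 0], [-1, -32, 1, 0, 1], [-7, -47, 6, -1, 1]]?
The invariant factors of A (the non-unit diagonal entries of the Smith normal form of xI - A over ℚ[x]) are (x + 4)(x^2 + 3x - 1)^2, each dividing the next. The characteristic polynomial is their product, (x + 4)(x^2 + 3x - 1)^2.

The rational canonical form is the block-diagonal matrix of companion matrices C(f_i):
R = [[0, 0, 0, 0, -4], [1, 0, 0, 0, 23], [0, 1, 0, 0, -22], [0, 0, 1, 0, -31], [0, 0, 0, 1, -10]].

Note the characteristic polynomial does not split into linear factors over ℚ, so A has no Jordan form over ℚ; the rational canonical form exists over any field.

R = [[0, 0, 0, 0, -4], [1, 0, 0, 0, 23], [0, 1, 0, 0, -22], [0, 0, 1, 0, -31], [0, 0, 0, 1, -10]]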